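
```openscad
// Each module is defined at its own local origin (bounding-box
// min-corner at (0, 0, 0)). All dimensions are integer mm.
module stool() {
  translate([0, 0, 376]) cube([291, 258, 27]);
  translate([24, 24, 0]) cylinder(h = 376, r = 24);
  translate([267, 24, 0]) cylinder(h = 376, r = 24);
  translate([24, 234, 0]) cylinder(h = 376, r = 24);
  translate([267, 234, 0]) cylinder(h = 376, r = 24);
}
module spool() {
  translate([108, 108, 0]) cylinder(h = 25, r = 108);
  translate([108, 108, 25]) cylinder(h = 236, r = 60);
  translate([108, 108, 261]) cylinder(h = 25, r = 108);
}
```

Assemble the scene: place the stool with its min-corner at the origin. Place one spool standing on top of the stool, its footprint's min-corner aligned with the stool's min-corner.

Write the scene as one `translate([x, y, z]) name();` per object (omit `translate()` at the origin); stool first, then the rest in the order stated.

stool();
translate([0, 0, 403]) spool();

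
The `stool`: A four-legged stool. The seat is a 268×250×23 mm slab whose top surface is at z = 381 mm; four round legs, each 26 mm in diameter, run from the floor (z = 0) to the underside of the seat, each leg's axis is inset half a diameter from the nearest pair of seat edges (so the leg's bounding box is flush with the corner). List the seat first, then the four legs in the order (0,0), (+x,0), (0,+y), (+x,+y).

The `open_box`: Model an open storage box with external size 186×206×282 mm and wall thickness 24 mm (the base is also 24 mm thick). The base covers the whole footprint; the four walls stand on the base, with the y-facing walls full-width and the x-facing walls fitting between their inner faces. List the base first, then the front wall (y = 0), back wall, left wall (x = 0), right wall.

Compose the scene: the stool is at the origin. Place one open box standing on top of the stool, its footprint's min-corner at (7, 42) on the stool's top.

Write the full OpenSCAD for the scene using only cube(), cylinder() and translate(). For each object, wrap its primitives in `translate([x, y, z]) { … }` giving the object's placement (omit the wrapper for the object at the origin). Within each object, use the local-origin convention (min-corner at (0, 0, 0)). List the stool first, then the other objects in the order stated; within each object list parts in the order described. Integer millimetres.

translate([0, 0, 358]) cube([268, 250, 23]);
translate([13, 13, 0]) cylinder(h = 358, r = 13);
translate([255, 13, 0]) cylinder(h = 358, r = 13);
translate([13, 237, 0]) cylinder(h = 358, r = 13);
translate([255, 237, 0]) cylinder(h = 358, r = 13);
translate([7, 42, 381]) {
  cube([186, 206, 24]);
  translate([0, 0, 24]) cube([186, 24, 258]);
  translate([0, 182, 24]) cube([186, 24, 258]);
  translate([0, 24, 24]) cube([24, 158, 258]);
  translate([162, 24, 24]) cube([24, 158, 258]);
}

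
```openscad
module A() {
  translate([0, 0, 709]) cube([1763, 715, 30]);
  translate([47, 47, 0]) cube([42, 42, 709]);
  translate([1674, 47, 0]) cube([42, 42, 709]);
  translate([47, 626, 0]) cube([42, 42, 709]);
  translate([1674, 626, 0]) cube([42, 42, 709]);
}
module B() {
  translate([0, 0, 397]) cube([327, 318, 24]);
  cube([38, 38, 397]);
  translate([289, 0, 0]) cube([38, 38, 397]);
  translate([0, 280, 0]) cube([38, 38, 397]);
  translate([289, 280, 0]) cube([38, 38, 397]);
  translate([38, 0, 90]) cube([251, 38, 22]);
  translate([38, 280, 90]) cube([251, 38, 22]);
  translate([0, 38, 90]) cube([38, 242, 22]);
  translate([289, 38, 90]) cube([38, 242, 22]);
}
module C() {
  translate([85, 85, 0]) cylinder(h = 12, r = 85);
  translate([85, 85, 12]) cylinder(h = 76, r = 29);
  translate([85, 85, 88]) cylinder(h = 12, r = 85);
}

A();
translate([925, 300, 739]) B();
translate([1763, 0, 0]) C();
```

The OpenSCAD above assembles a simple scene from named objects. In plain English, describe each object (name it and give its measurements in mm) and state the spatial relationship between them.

A is a rectangular dining table. The top is 1763×715×30 mm with its upper surface at z = 739 mm. It stands on four 42×42 mm square legs, each inset 47 mm from the nearest pair of top edges, running from the floor to the underside of the top.

B is a simple wooden stool: a rectangular seat 327 mm (x) by 318 mm (y), 24 mm thick, top face at z = 421 mm, on four square legs, each 38×38 mm in cross-section. The legs rest on z = 0, each flush with a corner of the seat. Four stretchers, 38 mm wide and 22 mm tall, connect adjacent legs with their undersides at z = 90 mm, each running between the inner faces of the legs it joins and aligned with the legs' outer faces on the other axis.

C is a spool: two coaxial disc flanges of radius 85 mm and thickness 12 mm, joined by a core cylinder of radius 29 mm and height 76 mm. The lower flange rests on z = 0 and the three cylinders share a vertical axis.

The stool is on top of the table. The spool is against the table's +x side, with their −y faces flush.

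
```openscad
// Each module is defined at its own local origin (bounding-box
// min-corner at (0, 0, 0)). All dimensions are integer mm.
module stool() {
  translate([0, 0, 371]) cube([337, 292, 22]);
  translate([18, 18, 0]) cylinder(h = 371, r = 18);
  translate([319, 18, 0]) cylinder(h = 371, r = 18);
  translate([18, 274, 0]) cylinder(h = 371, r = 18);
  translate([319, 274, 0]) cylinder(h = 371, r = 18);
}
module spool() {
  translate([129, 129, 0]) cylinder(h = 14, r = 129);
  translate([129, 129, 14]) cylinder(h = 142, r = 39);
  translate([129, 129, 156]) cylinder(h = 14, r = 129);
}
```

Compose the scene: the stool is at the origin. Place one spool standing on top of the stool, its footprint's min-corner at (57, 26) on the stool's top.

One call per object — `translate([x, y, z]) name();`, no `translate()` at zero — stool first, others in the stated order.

stool();
translate([57, 26, 393]) spool();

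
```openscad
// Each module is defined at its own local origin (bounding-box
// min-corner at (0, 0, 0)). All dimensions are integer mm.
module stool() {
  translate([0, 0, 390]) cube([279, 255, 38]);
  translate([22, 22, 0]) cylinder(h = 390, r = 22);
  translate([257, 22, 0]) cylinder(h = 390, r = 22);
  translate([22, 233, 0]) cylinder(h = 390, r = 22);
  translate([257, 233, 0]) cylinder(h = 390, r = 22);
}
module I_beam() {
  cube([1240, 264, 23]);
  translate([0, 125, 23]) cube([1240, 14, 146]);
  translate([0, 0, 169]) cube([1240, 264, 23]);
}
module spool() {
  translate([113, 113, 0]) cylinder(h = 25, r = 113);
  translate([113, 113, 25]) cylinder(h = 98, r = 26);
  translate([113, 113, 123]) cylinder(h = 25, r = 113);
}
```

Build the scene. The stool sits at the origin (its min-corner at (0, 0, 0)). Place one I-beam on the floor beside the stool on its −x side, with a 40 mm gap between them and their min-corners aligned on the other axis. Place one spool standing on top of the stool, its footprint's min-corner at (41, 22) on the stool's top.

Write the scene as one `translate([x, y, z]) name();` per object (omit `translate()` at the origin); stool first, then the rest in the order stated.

stool();
translate([-1280, 0, 0]) I_beam();
translate([41, 22, 428]) spool();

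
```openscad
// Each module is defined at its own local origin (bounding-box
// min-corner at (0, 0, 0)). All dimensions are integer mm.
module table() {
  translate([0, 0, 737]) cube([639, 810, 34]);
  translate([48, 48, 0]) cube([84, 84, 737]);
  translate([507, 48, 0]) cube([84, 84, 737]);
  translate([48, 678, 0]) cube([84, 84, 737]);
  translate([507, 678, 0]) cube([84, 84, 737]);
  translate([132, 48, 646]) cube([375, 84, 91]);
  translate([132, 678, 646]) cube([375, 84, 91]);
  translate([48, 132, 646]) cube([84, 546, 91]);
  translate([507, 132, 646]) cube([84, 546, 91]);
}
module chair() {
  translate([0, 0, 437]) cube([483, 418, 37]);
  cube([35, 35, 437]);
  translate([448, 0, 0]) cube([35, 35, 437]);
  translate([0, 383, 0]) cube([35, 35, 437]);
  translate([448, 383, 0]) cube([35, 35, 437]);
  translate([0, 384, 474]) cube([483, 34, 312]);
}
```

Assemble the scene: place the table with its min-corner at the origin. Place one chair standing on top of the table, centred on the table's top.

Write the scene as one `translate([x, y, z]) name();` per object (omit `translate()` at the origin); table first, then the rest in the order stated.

table();
translate([78, 196, 771]) chair();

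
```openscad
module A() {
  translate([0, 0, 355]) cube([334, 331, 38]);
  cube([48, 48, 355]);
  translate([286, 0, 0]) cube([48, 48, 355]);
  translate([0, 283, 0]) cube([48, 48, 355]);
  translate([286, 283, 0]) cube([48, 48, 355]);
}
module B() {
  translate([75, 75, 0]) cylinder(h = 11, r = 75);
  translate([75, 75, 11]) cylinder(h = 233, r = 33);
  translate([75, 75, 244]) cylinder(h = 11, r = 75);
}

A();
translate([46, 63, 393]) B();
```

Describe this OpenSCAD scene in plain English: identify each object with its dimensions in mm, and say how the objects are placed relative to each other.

A is a simple wooden stool: a rectangular seat 334 mm (x) by 331 mm (y), 38 mm thick, top face at z = 393 mm, on four square legs, each 48×48 mm in cross-section. The legs rest on z = 0, each flush with a corner of the seat.

B is a spool: two coaxial disc flanges of radius 75 mm and thickness 11 mm, joined by a core cylinder of radius 33 mm and height 233 mm. The lower flange rests on z = 0 and the three cylinders share a vertical axis.

The spool is on top of the stool.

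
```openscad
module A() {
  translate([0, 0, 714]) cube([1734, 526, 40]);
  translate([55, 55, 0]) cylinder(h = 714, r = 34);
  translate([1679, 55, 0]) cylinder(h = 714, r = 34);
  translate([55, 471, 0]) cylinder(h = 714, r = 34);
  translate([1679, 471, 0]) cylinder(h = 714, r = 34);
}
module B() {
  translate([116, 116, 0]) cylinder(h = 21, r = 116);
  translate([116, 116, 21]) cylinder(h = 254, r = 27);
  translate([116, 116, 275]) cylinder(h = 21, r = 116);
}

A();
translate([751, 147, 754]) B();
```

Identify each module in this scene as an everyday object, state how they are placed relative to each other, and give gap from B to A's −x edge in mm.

A is a table. B is a spool. The spool is on top of the table, centred. The gap from the spool to the table's −x edge is 751 mm.

The spool's min-x is at 751; the table's min-x is 0; gap = 751 mm.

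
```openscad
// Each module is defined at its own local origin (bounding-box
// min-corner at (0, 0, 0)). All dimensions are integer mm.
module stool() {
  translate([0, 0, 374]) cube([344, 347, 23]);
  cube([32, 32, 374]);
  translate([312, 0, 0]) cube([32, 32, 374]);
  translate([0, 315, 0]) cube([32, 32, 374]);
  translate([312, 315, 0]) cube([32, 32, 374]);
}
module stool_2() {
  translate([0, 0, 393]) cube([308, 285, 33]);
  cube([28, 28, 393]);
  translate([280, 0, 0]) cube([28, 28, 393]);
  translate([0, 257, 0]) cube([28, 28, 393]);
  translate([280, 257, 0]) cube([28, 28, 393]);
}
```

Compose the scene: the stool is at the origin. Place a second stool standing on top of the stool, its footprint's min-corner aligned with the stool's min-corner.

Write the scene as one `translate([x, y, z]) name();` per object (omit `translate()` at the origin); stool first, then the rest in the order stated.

stool();
translate([0, 0, 397]) stool_2();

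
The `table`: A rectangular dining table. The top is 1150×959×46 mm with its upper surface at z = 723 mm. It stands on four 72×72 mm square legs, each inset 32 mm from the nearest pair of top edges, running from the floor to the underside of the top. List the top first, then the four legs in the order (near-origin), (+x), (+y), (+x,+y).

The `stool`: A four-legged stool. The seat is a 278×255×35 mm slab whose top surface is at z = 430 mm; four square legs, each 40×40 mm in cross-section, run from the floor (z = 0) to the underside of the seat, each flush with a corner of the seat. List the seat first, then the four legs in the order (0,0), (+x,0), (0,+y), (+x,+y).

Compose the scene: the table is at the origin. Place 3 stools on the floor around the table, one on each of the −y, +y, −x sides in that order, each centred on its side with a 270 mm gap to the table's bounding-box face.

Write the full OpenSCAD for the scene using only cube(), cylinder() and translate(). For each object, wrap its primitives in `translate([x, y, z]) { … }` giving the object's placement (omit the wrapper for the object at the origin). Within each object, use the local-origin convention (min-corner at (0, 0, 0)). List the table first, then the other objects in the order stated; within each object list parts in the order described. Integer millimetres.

translate([0, 0, 677]) cube([1150, 959, 46]);
translate([32, 32, 0]) cube([72, 72, 677]);
translate([1046, 32, 0]) cube([72, 72, 677]);
translate([32, 855, 0]) cube([72, 72, 677]);
translate([1046, 855, 0]) cube([72, 72, 677]);
translate([436, -525, 0]) {
  translate([0, 0, 395]) cube([278, 255, 35]);
  cube([40, 40, 395]);
  translate([238, 0, 0]) cube([40, 40, 395]);
  translate([0, 215, 0]) cube([40, 40, 395]);
  translate([238, 215, 0]) cube([40, 40, 395]);
}
translate([436, 1229, 0]) {
  translate([0, 0, 395]) cube([278, 255, 35]);
  cube([40, 40, 395]);
  translate([238, 0, 0]) cube([40, 40, 395]);
  translate([0, 215, 0]) cube([40, 40, 395]);
  translate([238, 215, 0]) cube([40, 40, 395]);
}
translate([-548, 352, 0]) {
  translate([0, 0, 395]) cube([278, 255, 35]);
  cube([40, 40, 395]);
  translate([238, 0, 0]) cube([40, 40, 395]);
  translate([0, 215, 0]) cube([40, 40, 395]);
  translate([238, 215, 0]) cube([40, 40, 395]);
}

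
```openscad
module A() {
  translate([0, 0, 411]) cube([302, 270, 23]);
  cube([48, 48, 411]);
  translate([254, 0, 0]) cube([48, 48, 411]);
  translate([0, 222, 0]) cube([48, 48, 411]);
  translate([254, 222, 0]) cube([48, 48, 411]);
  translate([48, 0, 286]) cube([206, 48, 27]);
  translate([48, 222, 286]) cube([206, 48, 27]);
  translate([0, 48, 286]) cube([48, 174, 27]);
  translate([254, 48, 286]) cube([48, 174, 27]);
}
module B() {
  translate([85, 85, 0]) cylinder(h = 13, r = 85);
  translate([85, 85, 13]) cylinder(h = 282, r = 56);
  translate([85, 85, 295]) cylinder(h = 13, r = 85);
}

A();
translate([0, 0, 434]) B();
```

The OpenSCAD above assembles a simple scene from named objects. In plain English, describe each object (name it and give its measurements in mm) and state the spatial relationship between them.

A is a simple wooden stool: a rectangular seat 302 mm (x) by 270 mm (y), 23 mm thick, top face at z = 434 mm, on four square legs, each 48×48 mm in cross-section. The legs rest on z = 0, each flush with a corner of the seat. Four stretchers, 48 mm wide and 27 mm tall, connect adjacent legs with their undersides at z = 286 mm, each running between the inner faces of the legs it joins and aligned with the legs' outer faces on the other axis.

B is a spool: two coaxial disc flanges of radius 85 mm and thickness 13 mm, joined by a core cylinder of radius 56 mm and height 282 mm. The lower flange rests on z = 0 and the three cylinders share a vertical axis.

The spool is on top of the stool.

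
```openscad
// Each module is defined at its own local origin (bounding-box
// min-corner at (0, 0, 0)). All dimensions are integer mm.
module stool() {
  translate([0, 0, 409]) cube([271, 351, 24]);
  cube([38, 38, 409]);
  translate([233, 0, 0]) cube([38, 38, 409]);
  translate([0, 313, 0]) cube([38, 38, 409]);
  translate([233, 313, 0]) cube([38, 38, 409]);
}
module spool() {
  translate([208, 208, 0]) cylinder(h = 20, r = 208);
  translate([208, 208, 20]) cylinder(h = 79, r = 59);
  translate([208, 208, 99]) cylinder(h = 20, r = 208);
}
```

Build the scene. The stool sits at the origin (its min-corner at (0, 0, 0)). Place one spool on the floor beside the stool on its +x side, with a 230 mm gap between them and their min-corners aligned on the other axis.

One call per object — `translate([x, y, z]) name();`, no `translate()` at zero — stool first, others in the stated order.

stool();
translate([501, 0, 0]) spool();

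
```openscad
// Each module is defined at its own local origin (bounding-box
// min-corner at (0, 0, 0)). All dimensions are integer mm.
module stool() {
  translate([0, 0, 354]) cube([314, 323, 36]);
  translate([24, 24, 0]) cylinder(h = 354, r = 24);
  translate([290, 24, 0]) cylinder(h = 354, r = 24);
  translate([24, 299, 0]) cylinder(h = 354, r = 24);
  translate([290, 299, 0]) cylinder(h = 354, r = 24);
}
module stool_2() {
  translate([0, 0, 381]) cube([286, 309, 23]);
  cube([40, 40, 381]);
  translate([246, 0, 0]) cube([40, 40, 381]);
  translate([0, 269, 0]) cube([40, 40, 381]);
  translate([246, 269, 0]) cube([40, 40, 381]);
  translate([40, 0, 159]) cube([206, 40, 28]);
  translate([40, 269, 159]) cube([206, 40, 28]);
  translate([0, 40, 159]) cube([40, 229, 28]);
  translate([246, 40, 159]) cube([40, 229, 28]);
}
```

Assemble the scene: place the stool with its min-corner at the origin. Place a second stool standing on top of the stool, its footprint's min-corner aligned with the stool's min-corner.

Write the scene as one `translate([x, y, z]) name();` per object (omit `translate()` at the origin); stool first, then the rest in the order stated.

stool();
translate([0, 0, 390]) stool_2();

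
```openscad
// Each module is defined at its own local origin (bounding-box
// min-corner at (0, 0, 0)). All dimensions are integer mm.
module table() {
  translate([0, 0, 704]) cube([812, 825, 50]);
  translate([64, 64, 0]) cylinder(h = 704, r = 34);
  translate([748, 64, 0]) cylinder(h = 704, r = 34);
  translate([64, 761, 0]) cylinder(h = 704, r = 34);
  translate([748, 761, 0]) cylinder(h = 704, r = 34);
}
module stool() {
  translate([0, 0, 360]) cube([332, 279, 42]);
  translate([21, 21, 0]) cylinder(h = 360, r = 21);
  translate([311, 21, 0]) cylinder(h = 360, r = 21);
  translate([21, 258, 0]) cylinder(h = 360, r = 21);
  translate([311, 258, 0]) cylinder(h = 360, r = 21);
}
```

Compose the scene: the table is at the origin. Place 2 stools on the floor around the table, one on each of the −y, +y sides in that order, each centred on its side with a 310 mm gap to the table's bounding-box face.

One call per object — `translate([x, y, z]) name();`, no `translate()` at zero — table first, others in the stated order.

table();
translate([240, -589, 0]) stool();
translate([240, 1135, 0]) stool();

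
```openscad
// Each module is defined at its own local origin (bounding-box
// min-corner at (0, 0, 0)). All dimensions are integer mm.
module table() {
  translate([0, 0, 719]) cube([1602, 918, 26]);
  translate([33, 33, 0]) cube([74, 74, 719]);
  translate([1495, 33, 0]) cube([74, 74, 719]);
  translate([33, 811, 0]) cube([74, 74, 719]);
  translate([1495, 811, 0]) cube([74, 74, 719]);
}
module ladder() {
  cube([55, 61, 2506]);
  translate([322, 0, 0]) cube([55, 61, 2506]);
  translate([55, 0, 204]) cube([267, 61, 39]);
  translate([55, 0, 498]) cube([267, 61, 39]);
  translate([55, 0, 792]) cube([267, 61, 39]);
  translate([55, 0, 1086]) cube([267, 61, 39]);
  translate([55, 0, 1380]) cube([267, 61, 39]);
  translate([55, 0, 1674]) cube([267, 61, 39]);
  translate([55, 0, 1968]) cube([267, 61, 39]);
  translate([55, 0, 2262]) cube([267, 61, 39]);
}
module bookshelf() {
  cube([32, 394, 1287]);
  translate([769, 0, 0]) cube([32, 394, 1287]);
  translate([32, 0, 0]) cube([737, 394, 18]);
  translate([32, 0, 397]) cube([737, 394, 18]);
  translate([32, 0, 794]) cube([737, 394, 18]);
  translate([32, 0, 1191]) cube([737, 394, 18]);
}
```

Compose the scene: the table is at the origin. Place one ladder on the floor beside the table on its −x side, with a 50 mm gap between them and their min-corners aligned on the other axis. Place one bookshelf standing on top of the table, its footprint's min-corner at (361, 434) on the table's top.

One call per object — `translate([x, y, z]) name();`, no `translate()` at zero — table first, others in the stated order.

table();
translate([-427, 0, 0]) ladder();
translate([361, 434, 745]) bookshelf();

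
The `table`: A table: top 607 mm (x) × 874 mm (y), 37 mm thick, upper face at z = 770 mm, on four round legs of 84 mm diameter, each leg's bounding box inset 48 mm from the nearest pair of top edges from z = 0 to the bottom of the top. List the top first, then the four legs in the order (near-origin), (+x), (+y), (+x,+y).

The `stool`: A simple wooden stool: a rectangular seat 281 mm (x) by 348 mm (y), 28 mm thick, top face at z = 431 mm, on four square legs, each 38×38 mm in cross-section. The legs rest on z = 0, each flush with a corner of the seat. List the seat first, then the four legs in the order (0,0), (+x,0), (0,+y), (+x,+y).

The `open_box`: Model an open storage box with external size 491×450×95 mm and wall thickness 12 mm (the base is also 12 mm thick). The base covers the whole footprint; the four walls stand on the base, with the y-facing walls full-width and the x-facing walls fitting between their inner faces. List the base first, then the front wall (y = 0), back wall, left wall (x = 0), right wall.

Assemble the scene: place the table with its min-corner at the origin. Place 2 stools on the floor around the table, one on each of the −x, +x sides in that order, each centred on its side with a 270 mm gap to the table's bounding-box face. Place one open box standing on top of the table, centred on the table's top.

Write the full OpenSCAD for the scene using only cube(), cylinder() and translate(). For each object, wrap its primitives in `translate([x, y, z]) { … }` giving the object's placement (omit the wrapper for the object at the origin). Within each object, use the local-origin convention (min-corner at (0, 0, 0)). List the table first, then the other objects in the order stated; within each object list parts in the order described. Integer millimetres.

translate([0, 0, 733]) cube([607, 874, 37]);
translate([90, 90, 0]) cylinder(h = 733, r = 42);
translate([517, 90, 0]) cylinder(h = 733, r = 42);
translate([90, 784, 0]) cylinder(h = 733, r = 42);
translate([517, 784, 0]) cylinder(h = 733, r = 42);
translate([-551, 263, 0]) {
  translate([0, 0, 403]) cube([281, 348, 28]);
  cube([38, 38, 403]);
  translate([243, 0, 0]) cube([38, 38, 403]);
  translate([0, 310, 0]) cube([38, 38, 403]);
  translate([243, 310, 0]) cube([38, 38, 403]);
}
translate([877, 263, 0]) {
  translate([0, 0, 403]) cube([281, 348, 28]);
  cube([38, 38, 403]);
  translate([243, 0, 0]) cube([38, 38, 403]);
  translate([0, 310, 0]) cube([38, 38, 403]);
  translate([243, 310, 0]) cube([38, 38, 403]);
}
translate([58, 212, 770]) {
  cube([491, 450, 12]);
  translate([0, 0, 12]) cube([491, 12, 83]);
  translate([0, 438, 12]) cube([491, 12, 83]);
  translate([0, 12, 12]) cube([12, 426, 83]);
  translate([479, 12, 12]) cube([12, 426, 83]);
}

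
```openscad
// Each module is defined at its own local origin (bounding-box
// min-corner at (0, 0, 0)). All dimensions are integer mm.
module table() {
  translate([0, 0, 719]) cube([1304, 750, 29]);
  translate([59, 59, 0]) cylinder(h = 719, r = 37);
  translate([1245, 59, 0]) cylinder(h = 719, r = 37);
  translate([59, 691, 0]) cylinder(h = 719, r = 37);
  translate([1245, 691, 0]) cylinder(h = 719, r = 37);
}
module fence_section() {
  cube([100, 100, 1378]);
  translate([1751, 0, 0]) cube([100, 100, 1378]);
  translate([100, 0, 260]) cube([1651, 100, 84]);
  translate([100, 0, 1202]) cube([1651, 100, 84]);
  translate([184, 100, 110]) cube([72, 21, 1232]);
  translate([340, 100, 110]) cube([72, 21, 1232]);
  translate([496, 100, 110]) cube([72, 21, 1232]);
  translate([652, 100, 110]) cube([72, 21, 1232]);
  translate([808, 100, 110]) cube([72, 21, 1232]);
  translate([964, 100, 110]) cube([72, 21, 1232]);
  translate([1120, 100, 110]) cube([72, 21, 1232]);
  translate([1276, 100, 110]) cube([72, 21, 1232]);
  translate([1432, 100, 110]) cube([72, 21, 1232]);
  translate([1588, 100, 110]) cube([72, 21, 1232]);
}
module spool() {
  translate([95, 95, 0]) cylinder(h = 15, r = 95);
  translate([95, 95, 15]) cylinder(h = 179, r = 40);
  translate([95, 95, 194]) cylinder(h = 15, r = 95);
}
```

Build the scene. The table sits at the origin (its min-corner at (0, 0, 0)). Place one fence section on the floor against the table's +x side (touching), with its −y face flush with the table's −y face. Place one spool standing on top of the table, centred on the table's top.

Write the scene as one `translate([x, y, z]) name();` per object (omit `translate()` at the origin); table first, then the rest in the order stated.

table();
translate([1304, 0, 0]) fence_section();
translate([557, 280, 748]) spool();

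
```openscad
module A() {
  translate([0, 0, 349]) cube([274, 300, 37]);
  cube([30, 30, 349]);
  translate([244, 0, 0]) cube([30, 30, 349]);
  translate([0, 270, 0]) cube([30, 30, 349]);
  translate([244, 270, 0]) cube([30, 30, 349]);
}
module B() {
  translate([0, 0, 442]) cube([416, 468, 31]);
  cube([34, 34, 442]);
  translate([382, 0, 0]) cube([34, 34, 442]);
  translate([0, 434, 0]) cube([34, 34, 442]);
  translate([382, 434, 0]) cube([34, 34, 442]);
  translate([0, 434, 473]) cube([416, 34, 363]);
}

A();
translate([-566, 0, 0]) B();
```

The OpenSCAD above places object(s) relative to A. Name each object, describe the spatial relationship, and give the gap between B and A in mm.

A is a stool. B is a chair. The chair is on the floor beside the stool on its −x side. The gap between the chair and the stool is 150 mm.

The chair's nearest face is 150 mm from the stool's −x face.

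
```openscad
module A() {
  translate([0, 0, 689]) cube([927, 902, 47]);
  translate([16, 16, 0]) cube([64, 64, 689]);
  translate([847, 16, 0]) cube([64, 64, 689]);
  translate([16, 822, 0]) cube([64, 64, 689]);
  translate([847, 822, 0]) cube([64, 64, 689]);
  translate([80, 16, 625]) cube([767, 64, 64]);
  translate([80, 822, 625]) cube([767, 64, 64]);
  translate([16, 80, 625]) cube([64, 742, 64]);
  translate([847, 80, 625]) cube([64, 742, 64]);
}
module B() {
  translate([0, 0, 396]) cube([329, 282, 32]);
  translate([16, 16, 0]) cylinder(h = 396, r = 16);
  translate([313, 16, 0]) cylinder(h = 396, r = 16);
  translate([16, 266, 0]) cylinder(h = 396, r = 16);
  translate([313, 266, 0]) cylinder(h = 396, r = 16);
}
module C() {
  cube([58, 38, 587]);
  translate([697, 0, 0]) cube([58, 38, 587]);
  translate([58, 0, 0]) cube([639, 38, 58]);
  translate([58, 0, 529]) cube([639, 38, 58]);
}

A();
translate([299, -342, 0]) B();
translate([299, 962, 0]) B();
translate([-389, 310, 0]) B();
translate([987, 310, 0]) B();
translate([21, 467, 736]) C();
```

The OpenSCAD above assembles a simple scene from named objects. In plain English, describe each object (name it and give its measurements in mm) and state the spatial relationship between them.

A is a table with a 927×902 mm rectangular top, 47 mm thick, top surface at z = 736 mm, supported by four 64×64 mm square legs, each inset 16 mm from the nearest pair of top edges, running from the floor. Four apron rails, 64 mm thick and 64 mm tall, run between adjacent legs with their top edges flush with the underside of the top and their outer faces flush with the legs' outer faces.

B is a four-legged stool. The seat is a 329×282×32 mm slab whose top surface is at z = 428 mm; four round legs, each 32 mm in diameter, run from the floor (z = 0) to the underside of the seat, each leg's axis is inset half a diameter from the nearest pair of seat edges (so the leg's bounding box is flush with the corner).

C is a picture frame with a 639×471 mm rectangular opening (x by z) and a uniform 58 mm border on every side. Frame depth is 38 mm along y. It is built from two vertical stiles running the full outside height and two horizontal rails spanning the gap between the stiles.

Four stools sit around the table at the −y, +y, −x, +x sides. The picture frame is on top of the table.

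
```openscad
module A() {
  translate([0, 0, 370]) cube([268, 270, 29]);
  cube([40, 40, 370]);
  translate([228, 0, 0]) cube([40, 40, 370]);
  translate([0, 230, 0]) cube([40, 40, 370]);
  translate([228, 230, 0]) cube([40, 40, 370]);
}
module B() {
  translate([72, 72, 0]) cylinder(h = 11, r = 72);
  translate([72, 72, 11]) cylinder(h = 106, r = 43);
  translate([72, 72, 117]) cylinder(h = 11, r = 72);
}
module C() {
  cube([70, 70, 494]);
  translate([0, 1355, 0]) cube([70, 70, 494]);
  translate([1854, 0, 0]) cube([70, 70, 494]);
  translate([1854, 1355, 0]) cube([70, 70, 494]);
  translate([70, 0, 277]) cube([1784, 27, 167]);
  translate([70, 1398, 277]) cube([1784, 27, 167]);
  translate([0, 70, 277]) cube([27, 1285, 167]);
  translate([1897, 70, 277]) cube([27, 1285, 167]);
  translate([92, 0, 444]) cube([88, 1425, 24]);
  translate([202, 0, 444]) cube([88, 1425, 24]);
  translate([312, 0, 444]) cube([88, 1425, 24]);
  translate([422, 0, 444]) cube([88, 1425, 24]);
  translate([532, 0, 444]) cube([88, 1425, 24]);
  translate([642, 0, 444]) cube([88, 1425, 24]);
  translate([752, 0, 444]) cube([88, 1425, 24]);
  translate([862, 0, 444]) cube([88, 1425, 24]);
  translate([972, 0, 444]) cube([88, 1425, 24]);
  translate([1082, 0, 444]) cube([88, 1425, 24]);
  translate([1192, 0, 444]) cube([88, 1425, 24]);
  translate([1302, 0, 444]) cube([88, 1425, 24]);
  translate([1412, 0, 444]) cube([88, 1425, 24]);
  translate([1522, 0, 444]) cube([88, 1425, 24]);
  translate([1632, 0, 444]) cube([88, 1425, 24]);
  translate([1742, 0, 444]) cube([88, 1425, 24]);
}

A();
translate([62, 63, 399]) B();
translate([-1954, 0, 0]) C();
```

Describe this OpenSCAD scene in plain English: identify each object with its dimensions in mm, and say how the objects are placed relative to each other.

A is a simple wooden stool: a rectangular seat 268 mm (x) by 270 mm (y), 29 mm thick, top face at z = 399 mm, on four square legs, each 40×40 mm in cross-section. The legs rest on z = 0, each flush with a corner of the seat.

B is a spool: two coaxial disc flanges of radius 72 mm and thickness 11 mm, joined by a core cylinder of radius 43 mm and height 106 mm. The lower flange rests on z = 0 and the three cylinders share a vertical axis.

C is a bed frame 1924 mm long (x) by 1425 mm wide (y). Four 70×70 mm corner posts, 494 mm tall, at the corners of the footprint. Four rails of 27 mm thickness and 167 mm height run between adjacent posts with their undersides at z = 277 mm, their outer faces flush with the outside of the frame (the two x-running rails run between the posts' inner faces; the two y-running rails run between the posts' inner faces). 16 slats, each 88 mm wide (x) and 24 mm thick, lie across the top of the two x-running rails, running the full 1425 mm width of the frame in y; the slats are evenly spaced along x between the inner faces of the end posts with equal gaps (rounded down to the nearest mm) at the −x end and between each pair — any rounding remainder accumulates at the +x end.

The spool is on top of the stool, centred. The bed frame is on the floor beside the stool on its −x side.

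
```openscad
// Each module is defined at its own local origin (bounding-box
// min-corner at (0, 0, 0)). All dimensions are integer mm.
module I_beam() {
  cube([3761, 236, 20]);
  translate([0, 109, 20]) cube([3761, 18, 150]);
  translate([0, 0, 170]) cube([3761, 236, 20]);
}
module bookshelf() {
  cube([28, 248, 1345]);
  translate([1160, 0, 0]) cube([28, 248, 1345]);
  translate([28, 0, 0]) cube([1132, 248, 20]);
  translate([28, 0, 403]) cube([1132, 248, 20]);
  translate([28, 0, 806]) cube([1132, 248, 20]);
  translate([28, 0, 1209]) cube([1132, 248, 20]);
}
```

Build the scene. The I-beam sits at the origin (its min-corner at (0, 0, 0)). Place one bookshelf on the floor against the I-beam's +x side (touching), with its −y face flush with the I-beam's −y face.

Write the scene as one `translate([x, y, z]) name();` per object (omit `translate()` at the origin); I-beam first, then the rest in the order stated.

I_beam();
translate([3761, 0, 0]) bookshelf();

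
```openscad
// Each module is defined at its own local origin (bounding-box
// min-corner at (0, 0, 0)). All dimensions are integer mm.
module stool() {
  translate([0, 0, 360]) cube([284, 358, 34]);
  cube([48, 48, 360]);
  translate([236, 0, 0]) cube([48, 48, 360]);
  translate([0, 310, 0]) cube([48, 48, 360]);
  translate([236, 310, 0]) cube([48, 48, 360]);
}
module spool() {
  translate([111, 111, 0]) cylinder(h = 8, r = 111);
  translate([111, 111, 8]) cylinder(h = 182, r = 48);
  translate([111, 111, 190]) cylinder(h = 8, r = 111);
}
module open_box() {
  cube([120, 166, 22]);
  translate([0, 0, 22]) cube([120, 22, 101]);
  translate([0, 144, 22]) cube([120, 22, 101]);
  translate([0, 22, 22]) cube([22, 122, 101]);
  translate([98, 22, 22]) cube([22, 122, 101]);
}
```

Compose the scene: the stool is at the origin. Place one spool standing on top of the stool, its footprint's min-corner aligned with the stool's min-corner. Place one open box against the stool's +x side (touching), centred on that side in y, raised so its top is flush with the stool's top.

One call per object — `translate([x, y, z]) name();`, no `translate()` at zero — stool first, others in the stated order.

stool();
translate([0, 0, 394]) spool();
translate([284, 96, 271]) open_box();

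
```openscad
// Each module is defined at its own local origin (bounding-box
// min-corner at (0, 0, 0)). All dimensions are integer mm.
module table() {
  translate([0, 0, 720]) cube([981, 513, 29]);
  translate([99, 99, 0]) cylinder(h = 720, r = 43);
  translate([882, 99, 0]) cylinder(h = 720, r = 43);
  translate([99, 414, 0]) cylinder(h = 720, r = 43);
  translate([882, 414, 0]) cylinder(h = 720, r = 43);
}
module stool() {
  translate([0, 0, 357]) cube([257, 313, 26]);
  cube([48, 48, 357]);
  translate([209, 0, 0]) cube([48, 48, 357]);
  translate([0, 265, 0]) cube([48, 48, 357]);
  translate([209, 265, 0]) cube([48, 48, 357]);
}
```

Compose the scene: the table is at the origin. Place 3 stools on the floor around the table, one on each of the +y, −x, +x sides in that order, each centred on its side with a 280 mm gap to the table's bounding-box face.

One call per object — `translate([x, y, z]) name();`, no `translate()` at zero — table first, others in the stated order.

table();
translate([362, 793, 0]) stool();
translate([-537, 100, 0]) stool();
translate([1261, 100, 0]) stool();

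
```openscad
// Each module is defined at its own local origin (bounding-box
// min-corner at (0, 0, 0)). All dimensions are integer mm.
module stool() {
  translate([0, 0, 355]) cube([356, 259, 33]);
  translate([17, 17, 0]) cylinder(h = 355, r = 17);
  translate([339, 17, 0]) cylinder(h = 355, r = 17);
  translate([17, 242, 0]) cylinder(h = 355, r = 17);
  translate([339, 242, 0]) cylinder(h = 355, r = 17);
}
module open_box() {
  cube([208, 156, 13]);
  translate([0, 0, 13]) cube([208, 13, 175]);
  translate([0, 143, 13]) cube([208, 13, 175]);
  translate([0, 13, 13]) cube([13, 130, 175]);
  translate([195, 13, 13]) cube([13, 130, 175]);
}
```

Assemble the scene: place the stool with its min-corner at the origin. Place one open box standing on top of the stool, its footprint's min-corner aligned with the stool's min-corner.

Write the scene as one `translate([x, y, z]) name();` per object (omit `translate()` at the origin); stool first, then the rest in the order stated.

stool();
translate([0, 0, 388]) open_box();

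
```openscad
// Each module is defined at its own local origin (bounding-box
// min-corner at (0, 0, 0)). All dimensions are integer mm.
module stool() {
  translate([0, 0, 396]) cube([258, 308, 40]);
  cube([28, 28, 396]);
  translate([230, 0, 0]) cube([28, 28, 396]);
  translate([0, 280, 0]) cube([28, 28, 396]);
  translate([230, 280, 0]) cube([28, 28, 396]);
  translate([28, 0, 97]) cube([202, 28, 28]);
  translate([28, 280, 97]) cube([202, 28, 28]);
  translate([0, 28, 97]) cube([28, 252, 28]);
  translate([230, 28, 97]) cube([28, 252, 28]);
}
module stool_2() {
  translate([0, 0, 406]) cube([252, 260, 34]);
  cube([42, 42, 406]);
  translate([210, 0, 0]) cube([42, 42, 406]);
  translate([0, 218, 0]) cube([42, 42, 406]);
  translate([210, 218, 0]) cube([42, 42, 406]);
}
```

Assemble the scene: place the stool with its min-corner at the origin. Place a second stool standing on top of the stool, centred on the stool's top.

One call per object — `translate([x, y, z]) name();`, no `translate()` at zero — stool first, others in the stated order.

stool();
translate([3, 24, 436]) stool_2();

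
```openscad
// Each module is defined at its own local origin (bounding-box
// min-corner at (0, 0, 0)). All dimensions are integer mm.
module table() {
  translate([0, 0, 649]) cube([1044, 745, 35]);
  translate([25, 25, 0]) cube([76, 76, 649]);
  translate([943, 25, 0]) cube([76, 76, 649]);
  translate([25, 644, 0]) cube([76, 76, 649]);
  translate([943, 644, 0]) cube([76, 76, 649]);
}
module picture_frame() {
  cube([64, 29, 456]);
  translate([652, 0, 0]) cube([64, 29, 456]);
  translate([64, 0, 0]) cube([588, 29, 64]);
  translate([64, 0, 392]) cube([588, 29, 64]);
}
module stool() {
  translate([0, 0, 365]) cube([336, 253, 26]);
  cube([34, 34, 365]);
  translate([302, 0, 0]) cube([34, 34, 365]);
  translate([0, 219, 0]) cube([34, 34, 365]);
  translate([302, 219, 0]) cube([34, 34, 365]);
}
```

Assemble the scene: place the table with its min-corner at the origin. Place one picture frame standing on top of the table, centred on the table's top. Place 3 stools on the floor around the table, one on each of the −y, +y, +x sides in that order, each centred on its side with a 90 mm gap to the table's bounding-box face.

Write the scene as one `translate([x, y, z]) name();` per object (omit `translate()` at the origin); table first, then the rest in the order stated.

table();
translate([164, 358, 684]) picture_frame();
translate([354, -343, 0]) stool();
translate([354, 835, 0]) stool();
translate([1134, 246, 0]) stool();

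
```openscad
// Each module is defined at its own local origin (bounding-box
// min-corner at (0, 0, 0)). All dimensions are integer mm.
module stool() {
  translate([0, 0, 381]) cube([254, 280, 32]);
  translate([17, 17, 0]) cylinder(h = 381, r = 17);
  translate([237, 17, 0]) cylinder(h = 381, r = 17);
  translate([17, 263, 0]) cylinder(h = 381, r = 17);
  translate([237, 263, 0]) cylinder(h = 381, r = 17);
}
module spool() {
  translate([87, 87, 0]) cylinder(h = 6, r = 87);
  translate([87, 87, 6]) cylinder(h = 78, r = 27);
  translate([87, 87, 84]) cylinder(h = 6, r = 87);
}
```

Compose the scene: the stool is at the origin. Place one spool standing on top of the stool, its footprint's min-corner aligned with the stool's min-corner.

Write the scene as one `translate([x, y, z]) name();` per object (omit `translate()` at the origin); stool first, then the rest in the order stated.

stool();
translate([0, 0, 413]) spool();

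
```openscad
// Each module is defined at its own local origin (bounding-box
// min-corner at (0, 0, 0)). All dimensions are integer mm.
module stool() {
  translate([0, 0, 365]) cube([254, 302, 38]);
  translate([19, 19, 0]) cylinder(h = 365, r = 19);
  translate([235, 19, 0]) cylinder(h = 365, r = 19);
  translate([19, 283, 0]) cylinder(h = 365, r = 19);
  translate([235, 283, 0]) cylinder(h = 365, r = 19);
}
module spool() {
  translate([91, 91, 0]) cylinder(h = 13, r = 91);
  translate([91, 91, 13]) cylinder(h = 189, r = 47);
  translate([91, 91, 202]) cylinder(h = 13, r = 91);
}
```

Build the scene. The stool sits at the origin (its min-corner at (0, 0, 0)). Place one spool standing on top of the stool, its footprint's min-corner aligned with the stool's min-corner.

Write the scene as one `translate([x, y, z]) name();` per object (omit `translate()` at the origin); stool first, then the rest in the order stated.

stool();
translate([0, 0, 403]) spool();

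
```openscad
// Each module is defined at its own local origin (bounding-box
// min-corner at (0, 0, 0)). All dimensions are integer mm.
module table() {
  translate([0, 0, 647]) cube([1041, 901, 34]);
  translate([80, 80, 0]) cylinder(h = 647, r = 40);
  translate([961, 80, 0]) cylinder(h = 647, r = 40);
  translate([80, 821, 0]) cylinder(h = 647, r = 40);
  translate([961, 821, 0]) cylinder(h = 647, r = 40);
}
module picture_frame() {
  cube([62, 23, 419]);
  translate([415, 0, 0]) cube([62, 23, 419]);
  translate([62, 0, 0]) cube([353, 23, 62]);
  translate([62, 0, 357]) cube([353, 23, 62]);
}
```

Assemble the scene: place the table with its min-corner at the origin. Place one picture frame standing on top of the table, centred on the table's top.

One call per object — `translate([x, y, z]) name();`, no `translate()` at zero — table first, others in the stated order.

table();
translate([282, 439, 681]) picture_frame();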